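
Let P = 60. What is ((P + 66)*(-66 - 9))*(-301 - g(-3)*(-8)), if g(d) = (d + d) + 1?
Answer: 3222450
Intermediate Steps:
g(d) = 1 + 2*d (g(d) = 2*d + 1 = 1 + 2*d)
((P + 66)*(-66 - 9))*(-301 - g(-3)*(-8)) = ((60 + 66)*(-66 - 9))*(-301 - (1 + 2*(-3))*(-8)) = (126*(-75))*(-301 - (1 - 6)*(-8)) = -9450*(-301 - (-5)*(-8)) = -9450*(-301 - 1*40) = -9450*(-301 - 40) = -9450*(-341) = 3222450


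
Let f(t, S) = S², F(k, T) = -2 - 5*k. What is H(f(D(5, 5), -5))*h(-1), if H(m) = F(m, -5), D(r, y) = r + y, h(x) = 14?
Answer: -1778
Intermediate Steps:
H(m) = -2 - 5*m
H(f(D(5, 5), -5))*h(-1) = (-2 - 5*(-5)²)*14 = (-2 - 5*25)*14 = (-2 - 125)*14 = -127*14 = -1778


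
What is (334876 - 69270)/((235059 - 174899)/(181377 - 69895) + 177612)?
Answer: 7402572023/4950150286 ≈ 1.4954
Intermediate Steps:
(334876 - 69270)/((235059 - 174899)/(181377 - 69895) + 177612) = 265606/(60160/111482 + 177612) = 265606/(60160*(1/111482) + 177612) = 265606/(30080/55741 + 177612) = 265606/(9900300572/55741) = 265606*(55741/9900300572) = 7402572023/4950150286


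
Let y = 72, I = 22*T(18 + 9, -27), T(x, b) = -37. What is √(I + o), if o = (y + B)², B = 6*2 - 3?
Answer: √5747 ≈ 75.809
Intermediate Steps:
I = -814 (I = 22*(-37) = -814)
B = 9 (B = 12 - 3 = 9)
o = 6561 (o = (72 + 9)² = 81² = 6561)
√(I + o) = √(-814 + 6561) = √5747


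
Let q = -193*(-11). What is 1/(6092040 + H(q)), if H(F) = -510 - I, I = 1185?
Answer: 1/6090345 ≈ 1.6419e-7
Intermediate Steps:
q = 2123
H(F) = -1695 (H(F) = -510 - 1*1185 = -510 - 1185 = -1695)
1/(6092040 + H(q)) = 1/(6092040 - 1695) = 1/6090345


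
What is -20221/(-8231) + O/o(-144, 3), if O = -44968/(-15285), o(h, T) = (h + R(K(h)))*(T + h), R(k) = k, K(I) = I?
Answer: 1568926118311/638615798460 ≈ 2.4568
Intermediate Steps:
o(h, T) = 2*h*(T + h) (o(h, T) = (h + h)*(T + h) = (2*h)*(T + h) = 2*h*(T + h))
O = 44968/15285 (O = -44968*(-1/15285) = 44968/15285 ≈ 2.9420)
-20221/(-8231) + O/o(-144, 3) = -20221/(-8231) + 44968/(15285*((2*(-144)*(3 - 144)))) = -20221*(-1/8231) + 44968/(15285*((2*(-144)*(-141)))) = 20221/8231 + (44968/15285)/40608 = 20221/8231 + (44968/15285)*(1/40608) = 20221/8231 + 5621/77586660 = 1568926118311/638615798460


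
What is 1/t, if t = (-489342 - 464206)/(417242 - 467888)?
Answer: 25323/476774 ≈ 0.053113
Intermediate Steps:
t = 476774/25323 (t = -953548/(-50646) = -953548*(-1/50646) = 476774/25323 ≈ 18.828)
1/t = 1/(476774/25323) = 25323/476774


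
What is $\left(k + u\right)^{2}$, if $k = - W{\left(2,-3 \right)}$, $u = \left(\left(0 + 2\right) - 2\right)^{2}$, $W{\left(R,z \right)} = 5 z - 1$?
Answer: $256$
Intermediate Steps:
$W{\left(R,z \right)} = -1 + 5 z$
$u = 0$ ($u = \left(2 - 2\right)^{2} = 0^{2} = 0$)
$k = 16$ ($k = - (-1 + 5 \left(-3\right)) = - (-1 - 15) = \left(-1\right) \left(-16\right) = 16$)
$\left(k + u\right)^{2} = \left(16 + 0\right)^{2} = 16^{2} = 256$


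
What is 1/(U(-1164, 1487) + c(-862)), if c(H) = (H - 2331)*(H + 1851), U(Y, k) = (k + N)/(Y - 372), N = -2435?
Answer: -128/404208177 ≈ -3.1667e-7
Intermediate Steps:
U(Y, k) = (-2435 + k)/(-372 + Y) (U(Y, k) = (k - 2435)/(Y - 372) = (-2435 + k)/(-372 + Y))
c(H) = (-2331 + H)*(1851 + H)
1/(U(-1164, 1487) + c(-862)) = 1/((-2435 + 1487)/(-372 - 1164) + (-4314681 + (-862)² - 480*(-862))) = 1/(-948/(-1536) + (-4314681 + 743044 + 413760)) = 1/(-1/1536*(-948) - 3157877) = 1/(79/128 - 3157877) = 1/(-404208177/128) = -128/404208177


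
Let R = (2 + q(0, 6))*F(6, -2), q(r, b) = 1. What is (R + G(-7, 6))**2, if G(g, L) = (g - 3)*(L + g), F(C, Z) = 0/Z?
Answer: 100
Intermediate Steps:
F(C, Z) = 0
G(g, L) = (-3 + g)*(L + g)
R = 0 (R = (2 + 1)*0 = 3*0 = 0)
(R + G(-7, 6))**2 = (0 + ((-7)**2 - 3*6 - 3*(-7) + 6*(-7)))**2 = (0 + (49 - 18 + 21 - 42))**2 = (0 + 10)**2 = 10**2 = 100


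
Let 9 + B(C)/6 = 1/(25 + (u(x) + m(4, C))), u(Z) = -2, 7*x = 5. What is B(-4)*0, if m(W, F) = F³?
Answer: 0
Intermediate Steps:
x = 5/7 (x = (⅐)*5 = 5/7 ≈ 0.71429)
B(C) = -54 + 6/(23 + C³) (B(C) = -54 + 6/(25 + (-2 + C³)) = -54 + 6/(23 + C³))
B(-4)*0 = (6*(-206 - 9*(-4)³)/(23 + (-4)³))*0 = (6*(-206 - 9*(-64))/(23 - 64))*0 = (6*(-206 + 576)/(-41))*0 = (6*(-1/41)*370)*0 = -2220/41*0 = 0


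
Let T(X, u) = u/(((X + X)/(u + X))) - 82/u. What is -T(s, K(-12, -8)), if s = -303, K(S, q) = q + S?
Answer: 19877/3030 ≈ 6.5601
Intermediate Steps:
K(S, q) = S + q
T(X, u) = -82/u + u*(X + u)/(2*X) (T(X, u) = u/(((2*X)/(X + u))) - 82/u = u/((2*X/(X + u))) - 82/u = u*((X + u)/(2*X)) - 82/u = u*(X + u)/(2*X) - 82/u = -82/u + u*(X + u)/(2*X))
-T(s, K(-12, -8)) = -((-12 - 8)/2 - 82/(-12 - 8) + (½)*(-12 - 8)²/(-303)) = -((½)*(-20) - 82/(-20) + (½)*(-1/303)*(-20)²) = -(-10 - 82*(-1/20) + (½)*(-1/303)*400) = -(-10 + 41/10 - 200/303) = -1*(-19877/3030) = 19877/3030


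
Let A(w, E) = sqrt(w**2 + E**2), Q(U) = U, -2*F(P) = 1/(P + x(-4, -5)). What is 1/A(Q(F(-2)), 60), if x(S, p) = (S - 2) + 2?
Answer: 12*sqrt(518401)/518401 ≈ 0.016667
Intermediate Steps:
x(S, p) = S (x(S, p) = (-2 + S) + 2 = S)
F(P) = -1/(2*(-4 + P)) (F(P) = -1/(2*(P - 4)) = -1/(2*(-4 + P)))
A(w, E) = sqrt(E**2 + w**2)
1/A(Q(F(-2)), 60) = 1/(sqrt(60**2 + (-1/(-8 + 2*(-2)))**2)) = 1/(sqrt(3600 + (-1/(-8 - 4))**2)) = 1/(sqrt(3600 + (-1/(-12))**2)) = 1/(sqrt(3600 + (-1*(-1/12))**2)) = 1/(sqrt(3600 + (1/12)**2)) = 1/(sqrt(3600 + 1/144)) = 1/(sqrt(518401/144)) = 1/(sqrt(518401)/12) = 12*sqrt(518401)/518401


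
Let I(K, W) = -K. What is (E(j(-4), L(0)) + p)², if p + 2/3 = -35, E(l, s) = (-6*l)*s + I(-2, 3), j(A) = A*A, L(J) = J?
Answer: 10201/9 ≈ 1133.4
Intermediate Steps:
j(A) = A²
E(l, s) = 2 - 6*l*s (E(l, s) = (-6*l)*s - 1*(-2) = -6*l*s + 2 = 2 - 6*l*s)
p = -107/3 (p = -⅔ - 35 = -107/3 ≈ -35.667)
(E(j(-4), L(0)) + p)² = ((2 - 6*(-4)²*0) - 107/3)² = ((2 - 6*16*0) - 107/3)² = ((2 + 0) - 107/3)² = (2 - 107/3)² = (-101/3)² = 10201/9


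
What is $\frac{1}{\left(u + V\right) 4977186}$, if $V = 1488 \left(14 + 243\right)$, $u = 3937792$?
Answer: $\frac{1}{21502478774688} \approx 4.6506 \cdot 10^{-14}$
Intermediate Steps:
$V = 382416$ ($V = 1488 \cdot 257 = 382416$)
$\frac{1}{\left(u + V\right) 4977186} = \frac{1}{\left(3937792 + 382416\right) 4977186} = \frac{1}{4320208} \cdot \frac{1}{4977186} = \frac{1}{21502478774688}$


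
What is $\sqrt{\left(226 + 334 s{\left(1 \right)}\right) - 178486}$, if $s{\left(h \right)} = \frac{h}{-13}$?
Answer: $\frac{i \sqrt{30130282}}{13} \approx 422.24 i$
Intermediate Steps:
$s{\left(h \right)} = - \frac{h}{13}$ ($s{\left(h \right)} = h \left(- \frac{1}{13}\right) = - \frac{h}{13}$)
$\sqrt{\left(226 + 334 s{\left(1 \right)}\right) - 178486} = \sqrt{\left(226 + 334 \left(\left(- \frac{1}{13}\right) 1\right)\right) - 178486} = \sqrt{\left(226 + 334 \left(- \frac{1}{13}\right)\right) - 178486} = \sqrt{\left(226 - \frac{334}{13}\right) - 178486} = \sqrt{\frac{2604}{13} - 178486} = \sqrt{- \frac{2317714}{13}} = \frac{i \sqrt{30130282}}{13}$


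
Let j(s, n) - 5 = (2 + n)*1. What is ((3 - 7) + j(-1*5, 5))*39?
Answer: 312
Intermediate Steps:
j(s, n) = 7 + n (j(s, n) = 5 + (2 + n)*1 = 5 + (2 + n) = 7 + n)
((3 - 7) + j(-1*5, 5))*39 = ((3 - 7) + (7 + 5))*39 = (-4 + 12)*39 = 8*39 = 312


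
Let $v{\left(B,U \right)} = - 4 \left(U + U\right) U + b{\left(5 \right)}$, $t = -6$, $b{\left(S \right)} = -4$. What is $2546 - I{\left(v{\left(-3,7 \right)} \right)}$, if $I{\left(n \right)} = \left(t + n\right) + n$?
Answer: $3344$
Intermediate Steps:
$v{\left(B,U \right)} = -4 - 8 U^{2}$ ($v{\left(B,U \right)} = - 4 \left(U + U\right) U - 4 = - 4 \cdot 2 U U - 4 = - 8 U U - 4 = - 8 U^{2} - 4 = -4 - 8 U^{2}$)
$I{\left(n \right)} = -6 + 2 n$ ($I{\left(n \right)} = \left(-6 + n\right) + n = -6 + 2 n$)
$2546 - I{\left(v{\left(-3,7 \right)} \right)} = 2546 - \left(-6 + 2 \left(-4 - 8 \cdot 7^{2}\right)\right) = 2546 - \left(-6 + 2 \left(-4 - 392\right)\right) = 2546 - \left(-6 + 2 \left(-396\right)\right) = 2546 - \left(-6 - 792\right) = 2546 - -798 = 2546 + 798 = 3344$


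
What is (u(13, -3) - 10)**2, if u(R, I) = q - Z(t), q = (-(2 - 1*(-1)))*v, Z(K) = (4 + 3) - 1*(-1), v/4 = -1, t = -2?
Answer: 36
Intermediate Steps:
v = -4 (v = 4*(-1) = -4)
Z(K) = 8 (Z(K) = 7 + 1 = 8)
q = 12 (q = -(2 - 1*(-1))*(-4) = -(2 + 1)*(-4) = -1*3*(-4) = -3*(-4) = 12)
u(R, I) = 4 (u(R, I) = 12 - 1*8 = 12 - 8 = 4)
(u(13, -3) - 10)**2 = (4 - 10)**2 = (-6)**2 = 36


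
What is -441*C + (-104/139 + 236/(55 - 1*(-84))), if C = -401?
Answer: 24581031/139 ≈ 1.7684e+5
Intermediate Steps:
-441*C + (-104/139 + 236/(55 - 1*(-84))) = -441*(-401) + (-104/139 + 236/(55 - 1*(-84))) = 176841 + (-104*1/139 + 236/(55 + 84)) = 176841 + (-104/139 + 236/139) = 176841 + 132/139 = 24581031/139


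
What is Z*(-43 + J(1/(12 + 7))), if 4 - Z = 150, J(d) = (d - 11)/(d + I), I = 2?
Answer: 21170/3 ≈ 7056.7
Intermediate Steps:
J(d) = (-11 + d)/(2 + d) (J(d) = (d - 11)/(d + 2) = (-11 + d)/(2 + d))
Z = -146 (Z = 4 - 1*150 = 4 - 150 = -146)
Z*(-43 + J(1/(12 + 7))) = -146*(-43 + (-11 + 1/(12 + 7))/(2 + 1/(12 + 7))) = -146*(-43 + (-11 + 1/19)/(2 + 1/19)) = -146*(-43 - 208/19/(39/19)) = -146*(-43 + (19/39)*(-208/19)) = -146*(-43 - 16/3) = -146*(-145/3) = 21170/3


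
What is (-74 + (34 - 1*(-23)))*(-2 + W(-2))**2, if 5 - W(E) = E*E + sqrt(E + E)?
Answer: 51 - 68*I ≈ 51.0 - 68.0*I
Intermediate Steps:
W(E) = 5 - E**2 - sqrt(2)*sqrt(E) (W(E) = 5 - (E*E + sqrt(E + E)) = 5 - (E**2 + sqrt(2*E)) = 5 - (E**2 + sqrt(2)*sqrt(E)) = 5 + (-E**2 - sqrt(2)*sqrt(E)) = 5 - E**2 - sqrt(2)*sqrt(E))
(-74 + (34 - 1*(-23)))*(-2 + W(-2))**2 = (-74 + (34 - 1*(-23)))*(-2 + (5 - 1*(-2)**2 - sqrt(2)*sqrt(-2)))**2 = (-74 + (34 + 23))*(-2 + (5 - 1*4 - sqrt(2)*I*sqrt(2)))**2 = (-74 + 57)*(-2 + (5 - 4 - 2*I))**2 = -17*(-2 + (1 - 2*I))**2 = -17*(-1 - 2*I)**2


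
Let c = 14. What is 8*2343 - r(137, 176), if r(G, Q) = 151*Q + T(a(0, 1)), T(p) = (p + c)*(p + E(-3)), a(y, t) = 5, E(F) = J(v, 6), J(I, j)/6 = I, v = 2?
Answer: -8155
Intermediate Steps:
J(I, j) = 6*I
E(F) = 12 (E(F) = 6*2 = 12)
T(p) = (12 + p)*(14 + p) (T(p) = (p + 14)*(p + 12) = (14 + p)*(12 + p) = (12 + p)*(14 + p))
r(G, Q) = 323 + 151*Q (r(G, Q) = 151*Q + (168 + 5² + 26*5) = 151*Q + (168 + 25 + 130) = 151*Q + 323 = 323 + 151*Q)
8*2343 - r(137, 176) = 8*2343 - (323 + 151*176) = 18744 - (323 + 26576) = 18744 - 1*26899 = 18744 - 26899 = -8155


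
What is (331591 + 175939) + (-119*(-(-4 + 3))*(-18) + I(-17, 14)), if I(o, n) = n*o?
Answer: 509434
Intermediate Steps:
(331591 + 175939) + (-119*(-(-4 + 3))*(-18) + I(-17, 14)) = (331591 + 175939) + (-119*(-(-4 + 3))*(-18) + 14*(-17)) = 507530 + (-119*(-1*(-1))*(-18) - 238) = 507530 + (-119*(-18) - 238) = 507530 + (2142 - 238) = 507530 + 1904 = 509434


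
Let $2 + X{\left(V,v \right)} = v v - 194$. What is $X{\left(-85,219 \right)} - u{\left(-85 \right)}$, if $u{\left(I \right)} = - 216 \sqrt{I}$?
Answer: $47765 + 216 i \sqrt{85} \approx 47765.0 + 1991.4 i$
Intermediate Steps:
$X{\left(V,v \right)} = -196 + v^{2}$ ($X{\left(V,v \right)} = -2 + \left(v v - 194\right) = -2 + \left(v^{2} - 194\right) = -2 + \left(-194 + v^{2}\right) = -196 + v^{2}$)
$X{\left(-85,219 \right)} - u{\left(-85 \right)} = \left(-196 + 219^{2}\right) - - 216 \sqrt{-85} = \left(-196 + 47961\right) - - 216 i \sqrt{85} = 47765 - - 216 i \sqrt{85} = 47765 + 216 i \sqrt{85}$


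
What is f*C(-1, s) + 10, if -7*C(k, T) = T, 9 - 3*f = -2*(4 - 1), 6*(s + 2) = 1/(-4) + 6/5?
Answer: 1901/168 ≈ 11.315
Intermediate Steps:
s = -221/120 (s = -2 + (1/(-4) + 6/5)/6 = -2 + (1*(-¼) + 6*(⅕))/6 = -2 + (-¼ + 6/5)/6 = -2 + (⅙)*(19/20) = -2 + 19/120 = -221/120 ≈ -1.8417)
f = 5 (f = 3 - (-2)*(4 - 1)/3 = 3 - (-2)*3/3 = 3 - ⅓*(-6) = 3 + 2 = 5)
C(k, T) = -T/7
f*C(-1, s) + 10 = 5*(-⅐*(-221/120)) + 10 = 5*(221/840) + 10 = 221/168 + 10 = 1901/168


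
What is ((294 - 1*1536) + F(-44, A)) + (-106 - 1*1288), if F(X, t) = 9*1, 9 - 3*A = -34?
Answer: -2627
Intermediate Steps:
A = 43/3 (A = 3 - ⅓*(-34) = 3 + 34/3 = 43/3 ≈ 14.333)
F(X, t) = 9
((294 - 1*1536) + F(-44, A)) + (-106 - 1*1288) = ((294 - 1*1536) + 9) + (-106 - 1*1288) = ((294 - 1536) + 9) + (-106 - 1288) = (-1242 + 9) - 1394 = -1233 - 1394 = -2627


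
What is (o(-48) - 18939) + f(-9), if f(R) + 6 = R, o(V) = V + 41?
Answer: -18961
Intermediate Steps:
o(V) = 41 + V
f(R) = -6 + R
(o(-48) - 18939) + f(-9) = ((41 - 48) - 18939) + (-6 - 9) = (-7 - 18939) - 15 = -18946 - 15 = -18961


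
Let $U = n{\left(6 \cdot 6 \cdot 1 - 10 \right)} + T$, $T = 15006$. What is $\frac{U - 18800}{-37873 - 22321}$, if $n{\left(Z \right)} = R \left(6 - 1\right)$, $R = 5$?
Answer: $\frac{3769}{60194} \approx 0.062614$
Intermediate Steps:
$n{\left(Z \right)} = 25$ ($n{\left(Z \right)} = 5 \left(6 - 1\right) = 5 \cdot 5 = 25$)
$U = 15031$ ($U = 25 + 15006 = 15031$)
$\frac{U - 18800}{-37873 - 22321} = \frac{15031 - 18800}{-37873 - 22321} = - \frac{3769}{-60194} = \left(-3769\right) \left(- \frac{1}{60194}\right) = \frac{3769}{60194}$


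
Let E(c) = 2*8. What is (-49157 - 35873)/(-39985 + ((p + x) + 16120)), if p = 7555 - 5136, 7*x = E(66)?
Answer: 27055/6823 ≈ 3.9653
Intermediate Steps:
E(c) = 16
x = 16/7 (x = (⅐)*16 = 16/7 ≈ 2.2857)
p = 2419
(-49157 - 35873)/(-39985 + ((p + x) + 16120)) = (-49157 - 35873)/(-39985 + ((2419 + 16/7) + 16120)) = -85030/(-39985 + (16949/7 + 16120)) = -85030/(-39985 + 129789/7) = -85030/(-150106/7) = -85030*(-7/150106) = 27055/6823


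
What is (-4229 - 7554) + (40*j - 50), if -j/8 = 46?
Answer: -26553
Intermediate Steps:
j = -368 (j = -8*46 = -368)
(-4229 - 7554) + (40*j - 50) = (-4229 - 7554) + (40*(-368) - 50) = -11783 + (-14720 - 50) = -11783 - 14770 = -26553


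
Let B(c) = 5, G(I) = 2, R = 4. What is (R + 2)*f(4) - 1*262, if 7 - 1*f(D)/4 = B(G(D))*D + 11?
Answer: -838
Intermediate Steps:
f(D) = -16 - 20*D (f(D) = 28 - 4*(5*D + 11) = 28 - 4*(11 + 5*D) = 28 + (-44 - 20*D) = -16 - 20*D)
(R + 2)*f(4) - 1*262 = (4 + 2)*(-16 - 20*4) - 1*262 = 6*(-16 - 80) - 262 = 6*(-96) - 262 = -576 - 262 = -838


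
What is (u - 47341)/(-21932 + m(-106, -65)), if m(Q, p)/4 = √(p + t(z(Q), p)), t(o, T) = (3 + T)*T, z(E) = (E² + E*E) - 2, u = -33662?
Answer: 444139449/120237296 + 81003*√3965/120237296 ≈ 3.7363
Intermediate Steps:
z(E) = -2 + 2*E² (z(E) = (E² + E²) - 2 = 2*E² - 2 = -2 + 2*E²)
t(o, T) = T*(3 + T)
m(Q, p) = 4*√(p + p*(3 + p))
(u - 47341)/(-21932 + m(-106, -65)) = (-33662 - 47341)/(-21932 + 4*√(-65*(4 - 65))) = -81003/(-21932 + 4*√(-65*(-61))) = -81003/(-21932 + 4*√3965)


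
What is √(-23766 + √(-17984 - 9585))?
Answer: √(-23766 + I*√27569) ≈ 0.5385 + 154.16*I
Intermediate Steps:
√(-23766 + √(-17984 - 9585)) = √(-23766 + √(-27569)) = √(-23766 + I*√27569)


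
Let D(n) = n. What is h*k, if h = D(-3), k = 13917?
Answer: -41751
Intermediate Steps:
h = -3
h*k = -3*13917 = -41751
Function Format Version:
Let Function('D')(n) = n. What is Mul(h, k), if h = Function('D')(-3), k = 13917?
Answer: -41751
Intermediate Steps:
h = -3
Mul(h, k) = Mul(-3, 13917) = -41751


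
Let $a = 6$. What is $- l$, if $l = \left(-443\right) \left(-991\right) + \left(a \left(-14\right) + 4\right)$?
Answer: $-438933$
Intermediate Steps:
$l = 438933$ ($l = \left(-443\right) \left(-991\right) + \left(6 \left(-14\right) + 4\right) = 439013 + \left(-84 + 4\right) = 439013 - 80 = 438933$)
$- l = \left(-1\right) 438933 = -438933$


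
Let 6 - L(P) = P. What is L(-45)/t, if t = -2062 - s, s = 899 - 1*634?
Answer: -51/2327 ≈ -0.021917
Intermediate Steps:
s = 265 (s = 899 - 634 = 265)
L(P) = 6 - P
t = -2327 (t = -2062 - 1*265 = -2062 - 265 = -2327)
L(-45)/t = (6 - 1*(-45))/(-2327) = (6 + 45)*(-1/2327) = 51*(-1/2327) = -51/2327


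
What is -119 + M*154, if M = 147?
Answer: 22519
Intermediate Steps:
-119 + M*154 = -119 + 147*154 = -119 + 22638 = 22519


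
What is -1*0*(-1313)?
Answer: 0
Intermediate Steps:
-1*0*(-1313) = 0*(-1313) = 0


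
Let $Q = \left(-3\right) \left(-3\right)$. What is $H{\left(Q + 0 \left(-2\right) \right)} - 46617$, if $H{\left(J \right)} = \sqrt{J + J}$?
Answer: $-46617 + 3 \sqrt{2} \approx -46613.0$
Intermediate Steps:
$Q = 9$
$H{\left(J \right)} = \sqrt{2} \sqrt{J}$ ($H{\left(J \right)} = \sqrt{2 J} = \sqrt{2} \sqrt{J}$)
$H{\left(Q + 0 \left(-2\right) \right)} - 46617 = \sqrt{2} \sqrt{9 + 0 \left(-2\right)} - 46617 = \sqrt{2} \sqrt{9 + 0} - 46617 = \sqrt{2} \sqrt{9} - 46617 = \sqrt{2} \cdot 3 - 46617 = 3 \sqrt{2} - 46617 = -46617 + 3 \sqrt{2}$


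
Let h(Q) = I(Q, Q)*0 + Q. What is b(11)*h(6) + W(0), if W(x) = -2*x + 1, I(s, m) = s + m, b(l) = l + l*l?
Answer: 793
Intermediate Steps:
b(l) = l + l**2
I(s, m) = m + s
h(Q) = Q (h(Q) = (Q + Q)*0 + Q = (2*Q)*0 + Q = 0 + Q = Q)
W(x) = 1 - 2*x
b(11)*h(6) + W(0) = (11*(1 + 11))*6 + (1 - 2*0) = (11*12)*6 + (1 + 0) = 132*6 + 1 = 792 + 1 = 793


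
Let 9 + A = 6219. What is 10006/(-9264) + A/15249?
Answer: -688783/1023672 ≈ -0.67286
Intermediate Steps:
A = 6210 (A = -9 + 6219 = 6210)
10006/(-9264) + A/15249 = 10006/(-9264) + 6210/15249 = 10006*(-1/9264) + 6210*(1/15249) = -5003/4632 + 90/221 = -688783/1023672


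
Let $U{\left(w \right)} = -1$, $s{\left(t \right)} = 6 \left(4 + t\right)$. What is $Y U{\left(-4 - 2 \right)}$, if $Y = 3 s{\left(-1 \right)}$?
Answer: $-54$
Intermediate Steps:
$s{\left(t \right)} = 24 + 6 t$
$Y = 54$ ($Y = 3 \left(24 + 6 \left(-1\right)\right) = 3 \left(24 - 6\right) = 3 \cdot 18 = 54$)
$Y U{\left(-4 - 2 \right)} = 54 \left(-1\right) = -54$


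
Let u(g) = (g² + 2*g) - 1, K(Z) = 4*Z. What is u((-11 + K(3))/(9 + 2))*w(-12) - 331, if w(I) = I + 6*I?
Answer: -31819/121 ≈ -262.97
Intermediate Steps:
u(g) = -1 + g² + 2*g
w(I) = 7*I
u((-11 + K(3))/(9 + 2))*w(-12) - 331 = (-1 + ((-11 + 4*3)/(9 + 2))² + 2*((-11 + 4*3)/(9 + 2)))*(7*(-12)) - 331 = (-1 + ((-11 + 12)/11)² + 2*((-11 + 12)/11))*(-84) - 331 = (-1 + (1*(1/11))² + 2*(1*(1/11)))*(-84) - 331 = (-1 + (1/11)² + 2*(1/11))*(-84) - 331 = (-1 + 1/121 + 2/11)*(-84) - 331 = -98/121*(-84) - 331 = 8232/121 - 331 = -31819/121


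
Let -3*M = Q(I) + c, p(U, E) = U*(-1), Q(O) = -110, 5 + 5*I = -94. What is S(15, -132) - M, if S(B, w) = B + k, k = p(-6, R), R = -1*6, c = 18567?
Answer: 18520/3 ≈ 6173.3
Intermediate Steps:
I = -99/5 (I = -1 + (1/5)*(-94) = -1 - 94/5 = -99/5 ≈ -19.800)
R = -6
p(U, E) = -U
k = 6 (k = -1*(-6) = 6)
S(B, w) = 6 + B (S(B, w) = B + 6 = 6 + B)
M = -18457/3 (M = -(-110 + 18567)/3 = -1/3*18457 = -18457/3 ≈ -6152.3)
S(15, -132) - M = (6 + 15) - 1*(-18457/3) = 21 + 18457/3 = 18520/3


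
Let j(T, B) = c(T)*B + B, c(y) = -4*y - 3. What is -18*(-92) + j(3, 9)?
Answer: 1530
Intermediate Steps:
c(y) = -3 - 4*y
j(T, B) = B + B*(-3 - 4*T) (j(T, B) = (-3 - 4*T)*B + B = B*(-3 - 4*T) + B = B + B*(-3 - 4*T))
-18*(-92) + j(3, 9) = -18*(-92) - 2*9*(1 + 2*3) = 1656 - 2*9*(1 + 6) = 1656 - 2*9*7 = 1656 - 126 = 1530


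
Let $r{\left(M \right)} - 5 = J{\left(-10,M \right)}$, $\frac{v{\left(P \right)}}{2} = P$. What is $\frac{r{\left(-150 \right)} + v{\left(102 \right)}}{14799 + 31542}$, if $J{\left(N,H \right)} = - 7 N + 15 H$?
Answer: $- \frac{219}{5149} \approx -0.042533$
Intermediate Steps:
$v{\left(P \right)} = 2 P$
$r{\left(M \right)} = 75 + 15 M$ ($r{\left(M \right)} = 5 + \left(\left(-7\right) \left(-10\right) + 15 M\right) = 5 + \left(70 + 15 M\right) = 75 + 15 M$)
$\frac{r{\left(-150 \right)} + v{\left(102 \right)}}{14799 + 31542} = \frac{\left(75 + 15 \left(-150\right)\right) + 2 \cdot 102}{14799 + 31542} = \frac{\left(75 - 2250\right) + 204}{46341} = \left(-2175 + 204\right) \frac{1}{46341} = \left(-1971\right) \frac{1}{46341} = - \frac{219}{5149}$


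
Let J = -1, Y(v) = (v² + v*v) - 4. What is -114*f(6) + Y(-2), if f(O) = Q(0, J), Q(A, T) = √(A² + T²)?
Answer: -110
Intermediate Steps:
Y(v) = -4 + 2*v² (Y(v) = (v² + v²) - 4 = 2*v² - 4 = -4 + 2*v²)
f(O) = 1 (f(O) = √(0² + (-1)²) = √(0 + 1) = √1 = 1)
-114*f(6) + Y(-2) = -114*1 + (-4 + 2*(-2)²) = -114 + (-4 + 2*4) = -114 + (-4 + 8) = -114 + 4 = -110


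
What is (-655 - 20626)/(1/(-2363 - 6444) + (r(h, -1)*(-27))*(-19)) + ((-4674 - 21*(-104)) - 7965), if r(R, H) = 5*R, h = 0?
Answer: 187411312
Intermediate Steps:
(-655 - 20626)/(1/(-2363 - 6444) + (r(h, -1)*(-27))*(-19)) + ((-4674 - 21*(-104)) - 7965) = (-655 - 20626)/(1/(-2363 - 6444) + ((5*0)*(-27))*(-19)) + ((-4674 - 21*(-104)) - 7965) = -21281/(1/(-8807) + (0*(-27))*(-19)) + ((-4674 + 2184) - 7965) = -21281/(-1/8807 + 0*(-19)) + (-2490 - 7965) = -21281/(-1/8807 + 0) - 10455 = -21281/(-1/8807) - 10455 = -21281*(-8807) - 10455 = 187421767 - 10455 = 187411312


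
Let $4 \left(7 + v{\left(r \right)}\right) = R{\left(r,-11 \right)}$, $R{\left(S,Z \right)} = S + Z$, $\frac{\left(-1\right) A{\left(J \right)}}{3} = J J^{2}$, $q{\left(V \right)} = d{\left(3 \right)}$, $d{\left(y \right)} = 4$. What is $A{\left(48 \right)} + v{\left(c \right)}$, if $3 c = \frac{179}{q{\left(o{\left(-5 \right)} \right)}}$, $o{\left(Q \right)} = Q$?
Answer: $- \frac{15925537}{48} \approx -3.3178 \cdot 10^{5}$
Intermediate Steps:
$q{\left(V \right)} = 4$
$A{\left(J \right)} = - 3 J^{3}$ ($A{\left(J \right)} = - 3 J J^{2} = - 3 J^{3}$)
$c = \frac{179}{12}$ ($c = \frac{179 \cdot \frac{1}{4}}{3} = \frac{1}{3} \cdot \frac{179}{4} = \frac{179}{12} \approx 14.917$)
$v{\left(r \right)} = - \frac{39}{4} + \frac{r}{4}$ ($v{\left(r \right)} = -7 + \frac{r - 11}{4} = -7 + \frac{-11 + r}{4} = -7 + \left(- \frac{11}{4} + \frac{r}{4}\right) = - \frac{39}{4} + \frac{r}{4}$)
$A{\left(48 \right)} + v{\left(c \right)} = - 3 \cdot 48^{3} + \left(- \frac{39}{4} + \frac{1}{4} \cdot \frac{179}{12}\right) = \left(-3\right) 110592 + \left(- \frac{39}{4} + \frac{179}{48}\right) = -331776 - \frac{289}{48} = - \frac{15925537}{48}$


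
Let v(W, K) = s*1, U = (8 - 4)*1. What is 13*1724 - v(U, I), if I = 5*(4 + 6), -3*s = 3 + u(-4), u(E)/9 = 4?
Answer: 22425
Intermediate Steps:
u(E) = 36 (u(E) = 9*4 = 36)
U = 4 (U = 4*1 = 4)
s = -13 (s = -(3 + 36)/3 = -1/3*39 = -13)
I = 50 (I = 5*10 = 50)
v(W, K) = -13 (v(W, K) = -13*1 = -13)
13*1724 - v(U, I) = 13*1724 - 1*(-13) = 22412 + 13 = 22425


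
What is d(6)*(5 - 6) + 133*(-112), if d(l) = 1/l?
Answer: -89377/6 ≈ -14896.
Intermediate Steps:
d(l) = 1/l
d(6)*(5 - 6) + 133*(-112) = (5 - 6)/6 + 133*(-112) = (⅙)*(-1) - 14896 = -⅙ - 14896 = -89377/6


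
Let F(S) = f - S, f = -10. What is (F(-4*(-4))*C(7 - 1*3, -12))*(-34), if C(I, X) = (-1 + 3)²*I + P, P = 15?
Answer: 27404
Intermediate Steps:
F(S) = -10 - S
C(I, X) = 15 + 4*I (C(I, X) = (-1 + 3)²*I + 15 = 2²*I + 15 = 4*I + 15 = 15 + 4*I)
(F(-4*(-4))*C(7 - 1*3, -12))*(-34) = ((-10 - (-4)*(-4))*(15 + 4*(7 - 1*3)))*(-34) = ((-10 - 1*16)*(15 + 4*(7 - 3)))*(-34) = ((-10 - 16)*(15 + 4*4))*(-34) = -26*(15 + 16)*(-34) = -26*31*(-34) = -806*(-34) = 27404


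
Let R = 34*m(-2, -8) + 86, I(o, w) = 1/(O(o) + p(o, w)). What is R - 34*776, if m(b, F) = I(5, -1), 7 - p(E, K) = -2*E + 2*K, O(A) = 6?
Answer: -657416/25 ≈ -26297.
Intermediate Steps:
p(E, K) = 7 - 2*K + 2*E (p(E, K) = 7 - (-2*E + 2*K) = 7 + (-2*K + 2*E) = 7 - 2*K + 2*E)
I(o, w) = 1/(13 - 2*w + 2*o) (I(o, w) = 1/(6 + (7 - 2*w + 2*o)) = 1/(13 - 2*w + 2*o))
m(b, F) = 1/25 (m(b, F) = 1/(13 - 2*(-1) + 2*5) = 1/(13 + 2 + 10) = 1/25)
R = 2184/25 (R = 34*(1/25) + 86 = 34/25 + 86 = 2184/25 ≈ 87.360)
R - 34*776 = 2184/25 - 34*776 = 2184/25 - 1*26384 = 2184/25 - 26384 = -657416/25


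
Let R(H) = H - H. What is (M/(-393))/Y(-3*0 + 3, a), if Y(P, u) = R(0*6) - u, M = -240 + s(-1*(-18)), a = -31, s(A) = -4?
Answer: 244/12183 ≈ 0.020028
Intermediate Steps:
R(H) = 0
M = -244 (M = -240 - 4 = -244)
Y(P, u) = -u (Y(P, u) = 0 - u = -u)
(M/(-393))/Y(-3*0 + 3, a) = (-244/(-393))/((-1*(-31))) = -244*(-1/393)/31 = (244/393)*(1/31) = 244/12183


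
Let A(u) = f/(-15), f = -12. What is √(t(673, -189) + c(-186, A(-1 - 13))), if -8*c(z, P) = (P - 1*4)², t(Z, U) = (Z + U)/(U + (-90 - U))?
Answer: I*√1498/15 ≈ 2.5803*I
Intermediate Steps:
t(Z, U) = -U/90 - Z/90 (t(Z, U) = (U + Z)/(-90) = (U + Z)*(-1/90) = -U/90 - Z/90)
A(u) = ⅘ (A(u) = -12/(-15) = -12*(-1/15) = ⅘)
c(z, P) = -(-4 + P)²/8 (c(z, P) = -(P - 1*4)²/8 = -(P - 4)²/8 = -(-4 + P)²/8)
√(t(673, -189) + c(-186, A(-1 - 13))) = √((-1/90*(-189) - 1/90*673) - (-4 + ⅘)²/8) = √((21/10 - 673/90) - (-16/5)²/8) = √(-242/45 - ⅛*256/25) = √(-242/45 - 32/25) = √(-1498/225) = I*√1498/15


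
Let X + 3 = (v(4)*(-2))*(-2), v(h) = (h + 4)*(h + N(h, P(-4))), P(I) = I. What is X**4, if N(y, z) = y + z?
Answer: 244140625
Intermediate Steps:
v(h) = (-4 + 2*h)*(4 + h) (v(h) = (h + 4)*(h + (h - 4)) = (4 + h)*(h + (-4 + h)) = (4 + h)*(-4 + 2*h) = (-4 + 2*h)*(4 + h))
X = 125 (X = -3 + ((-16 + 2*4**2 + 4*4)*(-2))*(-2) = -3 + ((-16 + 2*16 + 16)*(-2))*(-2) = -3 + ((-16 + 32 + 16)*(-2))*(-2) = -3 + (32*(-2))*(-2) = -3 - 64*(-2) = -3 + 128 = 125)
X**4 = 125**4 = 244140625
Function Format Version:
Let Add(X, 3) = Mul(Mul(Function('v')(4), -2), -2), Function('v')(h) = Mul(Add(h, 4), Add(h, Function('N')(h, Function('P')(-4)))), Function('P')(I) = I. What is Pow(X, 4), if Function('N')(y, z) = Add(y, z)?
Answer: 244140625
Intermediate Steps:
Function('v')(h) = Mul(Add(-4, Mul(2, h)), Add(4, h)) (Function('v')(h) = Mul(Add(h, 4), Add(h, Add(h, -4))) = Mul(Add(4, h), Add(h, Add(-4, h))) = Mul(Add(4, h), Add(-4, Mul(2, h))) = Mul(Add(-4, Mul(2, h)), Add(4, h)))
X = 125 (X = Add(-3, Mul(Mul(Add(-16, Mul(2, Pow(4, 2)), Mul(4, 4)), -2), -2)) = Add(-3, Mul(Mul(Add(-16, Mul(2, 16), 16), -2), -2)) = Add(-3, Mul(Mul(Add(-16, 32, 16), -2), -2)) = Add(-3, Mul(Mul(32, -2), -2)) = Add(-3, Mul(-64, -2)) = Add(-3, 128) = 125)
Pow(X, 4) = Pow(125, 4) = 244140625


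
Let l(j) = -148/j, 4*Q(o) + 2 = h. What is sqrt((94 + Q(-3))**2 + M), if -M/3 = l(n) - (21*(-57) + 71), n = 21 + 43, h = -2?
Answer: 3*sqrt(9383)/4 ≈ 72.649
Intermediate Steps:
Q(o) = -1 (Q(o) = -1/2 + (1/4)*(-2) = -1/2 - 1/2 = -1)
n = 64
M = -53937/16 (M = -3*(-148/64 - (21*(-57) + 71)) = -3*(-148*1/64 - (-1197 + 71)) = -3*(-37/16 - 1*(-1126)) = -3*(-37/16 + 1126) = -3*17979/16 = -53937/16 ≈ -3371.1)
sqrt((94 + Q(-3))**2 + M) = sqrt((94 - 1)**2 - 53937/16) = sqrt(93**2 - 53937/16) = sqrt(8649 - 53937/16) = sqrt(84447/16) = 3*sqrt(9383)/4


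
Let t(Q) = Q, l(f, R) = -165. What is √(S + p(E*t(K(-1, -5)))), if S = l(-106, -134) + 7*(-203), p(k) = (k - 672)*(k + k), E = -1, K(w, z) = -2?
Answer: 3*I*√474 ≈ 65.315*I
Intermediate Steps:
p(k) = 2*k*(-672 + k) (p(k) = (-672 + k)*(2*k) = 2*k*(-672 + k))
S = -1586 (S = -165 + 7*(-203) = -165 - 1421 = -1586)
√(S + p(E*t(K(-1, -5)))) = √(-1586 + 2*(-1*(-2))*(-672 - 1*(-2))) = √(-1586 + 2*2*(-672 + 2)) = √(-1586 + 2*2*(-670)) = √(-1586 - 2680) = √(-4266) = 3*I*√474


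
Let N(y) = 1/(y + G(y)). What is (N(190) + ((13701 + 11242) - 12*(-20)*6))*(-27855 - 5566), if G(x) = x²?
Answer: -1684135325889/1910 ≈ -8.8175e+8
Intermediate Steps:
N(y) = 1/(y + y²)
(N(190) + ((13701 + 11242) - 12*(-20)*6))*(-27855 - 5566) = (1/(190*(1 + 190)) + ((13701 + 11242) - 12*(-20)*6))*(-27855 - 5566) = ((1/190)/191 + (24943 + 240*6))*(-33421) = ((1/190)*(1/191) + (24943 + 1440))*(-33421) = (1/36290 + 26383)*(-33421) = (957439071/36290)*(-33421) = -1684135325889/1910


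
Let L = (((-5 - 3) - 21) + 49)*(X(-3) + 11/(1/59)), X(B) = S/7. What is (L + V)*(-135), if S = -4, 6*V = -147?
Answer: -24464295/14 ≈ -1.7475e+6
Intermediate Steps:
V = -49/2 (V = (⅙)*(-147) = -49/2 ≈ -24.500)
X(B) = -4/7
L = 90780/7 (L = (((-5 - 3) - 21) + 49)*(-4/7 + 11/(1/59)) = ((-8 - 21) + 49)*(-4/7 + 11/(1/59)) = (-29 + 49)*(-4/7 + 11*59) = 20*(-4/7 + 649) = 20*(4539/7) = 90780/7 ≈ 12969.)
(L + V)*(-135) = (90780/7 - 49/2)*(-135) = (181217/14)*(-135) = -24464295/14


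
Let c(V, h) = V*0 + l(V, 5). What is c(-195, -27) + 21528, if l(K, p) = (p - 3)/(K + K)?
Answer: 4197959/195 ≈ 21528.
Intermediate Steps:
l(K, p) = (-3 + p)/(2*K) (l(K, p) = (-3 + p)/((2*K)) = (-3 + p)*(1/(2*K)) = (-3 + p)/(2*K))
c(V, h) = 1/V (c(V, h) = V*0 + (-3 + 5)/(2*V) = 0 + (½)*2/V = 0 + 1/V = 1/V)
c(-195, -27) + 21528 = 1/(-195) + 21528 = -1/195 + 21528 = 4197959/195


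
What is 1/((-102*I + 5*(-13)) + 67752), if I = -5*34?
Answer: 1/85027 ≈ 1.1761e-5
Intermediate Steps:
I = -170
1/((-102*I + 5*(-13)) + 67752) = 1/((-102*(-170) + 5*(-13)) + 67752) = 1/((17340 - 65) + 67752) = 1/(17275 + 67752) = 1/85027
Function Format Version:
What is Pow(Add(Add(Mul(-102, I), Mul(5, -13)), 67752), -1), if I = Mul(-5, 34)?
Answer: Rational(1, 85027) ≈ 1.1761e-5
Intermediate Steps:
I = -170
Pow(Add(Add(Mul(-102, I), Mul(5, -13)), 67752), -1) = Pow(Add(Add(Mul(-102, -170), Mul(5, -13)), 67752), -1) = Pow(Add(Add(17340, -65), 67752), -1) = Pow(Add(17275, 67752), -1) = Pow(85027, -1) = Rational(1, 85027)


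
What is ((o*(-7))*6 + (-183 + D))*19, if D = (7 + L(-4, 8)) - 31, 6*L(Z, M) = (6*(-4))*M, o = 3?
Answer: -6935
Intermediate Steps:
L(Z, M) = -4*M (L(Z, M) = ((6*(-4))*M)/6 = (-24*M)/6 = -4*M)
D = -56 (D = (7 - 4*8) - 31 = (7 - 32) - 31 = -25 - 31 = -56)
((o*(-7))*6 + (-183 + D))*19 = ((3*(-7))*6 + (-183 - 56))*19 = (-21*6 - 239)*19 = (-126 - 239)*19 = -365*19 = -6935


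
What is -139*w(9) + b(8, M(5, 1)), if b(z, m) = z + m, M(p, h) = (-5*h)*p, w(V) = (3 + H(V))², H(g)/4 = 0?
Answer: -1268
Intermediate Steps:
H(g) = 0 (H(g) = 4*0 = 0)
w(V) = 9 (w(V) = (3 + 0)² = 3² = 9)
M(p, h) = -5*h*p
b(z, m) = m + z
-139*w(9) + b(8, M(5, 1)) = -139*9 + (-5*1*5 + 8) = -1251 + (-25 + 8) = -1251 - 17 = -1268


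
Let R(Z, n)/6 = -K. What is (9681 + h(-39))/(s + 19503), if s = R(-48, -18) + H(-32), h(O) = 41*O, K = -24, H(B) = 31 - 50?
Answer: 4041/9814 ≈ 0.41176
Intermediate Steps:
H(B) = -19
R(Z, n) = 144 (R(Z, n) = 6*(-1*(-24)) = 6*24 = 144)
s = 125 (s = 144 - 19 = 125)
(9681 + h(-39))/(s + 19503) = (9681 + 41*(-39))/(125 + 19503) = (9681 - 1599)/19628 = 8082*(1/19628) = 4041/9814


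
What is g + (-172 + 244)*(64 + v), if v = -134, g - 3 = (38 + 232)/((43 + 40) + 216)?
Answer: -1505793/299 ≈ -5036.1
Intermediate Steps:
g = 1167/299 (g = 3 + (38 + 232)/((43 + 40) + 216) = 3 + 270/(83 + 216) = 3 + 270/299 = 1167/299 ≈ 3.9030)
g + (-172 + 244)*(64 + v) = 1167/299 + (-172 + 244)*(64 - 134) = 1167/299 + 72*(-70) = 1167/299 - 5040 = -1505793/299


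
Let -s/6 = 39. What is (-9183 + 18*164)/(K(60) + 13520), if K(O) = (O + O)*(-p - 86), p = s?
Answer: -6231/31280 ≈ -0.19920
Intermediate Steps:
s = -234 (s = -6*39 = -234)
p = -234
K(O) = 296*O (K(O) = (O + O)*(-1*(-234) - 86) = (2*O)*(234 - 86) = (2*O)*148 = 296*O)
(-9183 + 18*164)/(K(60) + 13520) = (-9183 + 18*164)/(296*60 + 13520) = (-9183 + 2952)/(17760 + 13520) = -6231/31280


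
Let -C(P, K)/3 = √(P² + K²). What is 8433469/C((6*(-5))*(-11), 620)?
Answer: -8433469*√4933/147990 ≈ -4002.5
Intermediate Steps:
C(P, K) = -3*√(K² + P²) (C(P, K) = -3*√(P² + K²) = -3*√(K² + P²))
8433469/C((6*(-5))*(-11), 620) = 8433469/((-3*√(620² + ((6*(-5))*(-11))²))) = 8433469/((-3*√(384400 + (-30*(-11))²))) = 8433469/((-3*√(384400 + 330²))) = 8433469/((-3*√(384400 + 108900))) = 8433469/((-30*√4933)) = 8433469*(-√4933/147990) = -8433469*√4933/147990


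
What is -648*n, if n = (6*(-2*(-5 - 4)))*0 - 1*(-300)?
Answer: -194400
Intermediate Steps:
n = 300 (n = (6*(-2*(-9)))*0 + 300 = (6*18)*0 + 300 = 108*0 + 300 = 0 + 300 = 300)
-648*n = -648*300 = -194400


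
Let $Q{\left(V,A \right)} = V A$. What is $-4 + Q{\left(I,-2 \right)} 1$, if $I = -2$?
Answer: $0$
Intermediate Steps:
$Q{\left(V,A \right)} = A V$
$-4 + Q{\left(I,-2 \right)} 1 = -4 + \left(-2\right) \left(-2\right) 1 = -4 + 4 \cdot 1 = -4 + 4 = 0$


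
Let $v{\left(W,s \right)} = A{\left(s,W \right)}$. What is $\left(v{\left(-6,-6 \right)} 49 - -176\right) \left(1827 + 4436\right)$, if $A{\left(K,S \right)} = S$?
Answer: $-739034$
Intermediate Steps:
$v{\left(W,s \right)} = W$
$\left(v{\left(-6,-6 \right)} 49 - -176\right) \left(1827 + 4436\right) = \left(\left(-6\right) 49 - -176\right) \left(1827 + 4436\right) = \left(-294 + \left(-1349 + 1525\right)\right) 6263 = \left(-294 + 176\right) 6263 = \left(-118\right) 6263 = -739034$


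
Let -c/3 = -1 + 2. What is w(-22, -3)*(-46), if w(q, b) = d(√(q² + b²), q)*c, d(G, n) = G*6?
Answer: 828*√493 ≈ 18385.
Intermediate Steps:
d(G, n) = 6*G
c = -3 (c = -3*(-1 + 2) = -3*1 = -3)
w(q, b) = -18*√(b² + q²) (w(q, b) = (6*√(q² + b²))*(-3) = (6*√(b² + q²))*(-3) = -18*√(b² + q²))
w(-22, -3)*(-46) = -18*√((-3)² + (-22)²)*(-46) = -18*√(9 + 484)*(-46) = -18*√493*(-46) = 828*√493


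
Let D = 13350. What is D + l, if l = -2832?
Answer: 10518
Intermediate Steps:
D + l = 13350 - 2832 = 10518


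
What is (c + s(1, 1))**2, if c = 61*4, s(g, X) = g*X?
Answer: 60025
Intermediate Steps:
s(g, X) = X*g
c = 244
(c + s(1, 1))**2 = (244 + 1*1)**2 = (244 + 1)**2 = 245**2 = 60025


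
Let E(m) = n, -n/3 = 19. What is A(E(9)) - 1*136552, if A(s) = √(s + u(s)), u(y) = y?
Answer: -136552 + I*√114 ≈ -1.3655e+5 + 10.677*I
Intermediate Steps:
n = -57 (n = -3*19 = -57)
E(m) = -57
A(s) = √2*√s (A(s) = √(s + s) = √(2*s) = √2*√s)
A(E(9)) - 1*136552 = √2*√(-57) - 1*136552 = √2*(I*√57) - 136552 = I*√114 - 136552 = -136552 + I*√114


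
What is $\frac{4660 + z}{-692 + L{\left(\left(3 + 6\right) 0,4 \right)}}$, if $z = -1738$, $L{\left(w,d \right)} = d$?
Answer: $- \frac{1461}{344} \approx -4.2471$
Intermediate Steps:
$\frac{4660 + z}{-692 + L{\left(\left(3 + 6\right) 0,4 \right)}} = \frac{4660 - 1738}{-692 + 4} = \frac{2922}{-688} = 2922 \left(- \frac{1}{688}\right) = - \frac{1461}{344}$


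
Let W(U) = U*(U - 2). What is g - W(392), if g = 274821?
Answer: 121941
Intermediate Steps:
W(U) = U*(-2 + U)
g - W(392) = 274821 - 392*(-2 + 392) = 274821 - 392*390 = 274821 - 1*152880 = 274821 - 152880 = 121941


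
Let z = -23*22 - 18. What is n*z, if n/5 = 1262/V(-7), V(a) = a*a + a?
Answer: -1653220/21 ≈ -78725.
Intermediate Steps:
V(a) = a + a**2 (V(a) = a**2 + a = a + a**2)
n = 3155/21 (n = 5*(1262/((-7*(1 - 7)))) = 5*(1262/((-7*(-6)))) = 5*(1262/42) = 5*(1262*(1/42)) = 5*(631/21) = 3155/21 ≈ 150.24)
z = -524 (z = -506 - 18 = -524)
n*z = (3155/21)*(-524) = -1653220/21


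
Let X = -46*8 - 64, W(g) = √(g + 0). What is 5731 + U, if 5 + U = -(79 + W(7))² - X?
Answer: 6158 - (79 + √7)² ≈ -508.03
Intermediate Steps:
W(g) = √g
X = -432 (X = -368 - 64 = -432)
U = 427 - (79 + √7)² (U = -5 + (-(79 + √7)² - 1*(-432)) = -5 + (-(79 + √7)² + 432) = -5 + (432 - (79 + √7)²) = 427 - (79 + √7)² ≈ -6239.0)
5731 + U = 5731 + (427 - (79 + √7)²) = 6158 - (79 + √7)²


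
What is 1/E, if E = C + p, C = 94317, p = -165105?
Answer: -1/70788 ≈ -1.4127e-5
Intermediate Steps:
E = -70788 (E = 94317 - 165105 = -70788)
1/E = 1/(-70788) = -1/70788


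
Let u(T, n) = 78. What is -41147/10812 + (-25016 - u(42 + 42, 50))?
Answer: -271357475/10812 ≈ -25098.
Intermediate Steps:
-41147/10812 + (-25016 - u(42 + 42, 50)) = -41147/10812 + (-25016 - 1*78) = -41147*1/10812 + (-25016 - 78) = -41147/10812 - 25094 = -271357475/10812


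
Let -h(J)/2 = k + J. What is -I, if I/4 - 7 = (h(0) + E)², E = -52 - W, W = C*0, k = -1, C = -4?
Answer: -10028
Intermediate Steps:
W = 0 (W = -4*0 = 0)
h(J) = 2 - 2*J (h(J) = -2*(-1 + J) = 2 - 2*J)
E = -52 (E = -52 - 1*0 = -52 + 0 = -52)
I = 10028 (I = 28 + 4*((2 - 2*0) - 52)² = 28 + 4*((2 + 0) - 52)² = 28 + 4*(2 - 52)² = 28 + 4*(-50)² = 28 + 4*2500 = 28 + 10000 = 10028)
-I = -1*10028 = -10028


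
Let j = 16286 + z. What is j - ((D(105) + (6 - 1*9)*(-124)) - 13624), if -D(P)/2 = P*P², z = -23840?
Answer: 2320948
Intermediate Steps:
j = -7554 (j = 16286 - 23840 = -7554)
D(P) = -2*P³ (D(P) = -2*P*P² = -2*P³)
j - ((D(105) + (6 - 1*9)*(-124)) - 13624) = -7554 - ((-2*105³ + (6 - 1*9)*(-124)) - 13624) = -7554 - ((-2*1157625 + (6 - 9)*(-124)) - 13624) = -7554 - ((-2315250 - 3*(-124)) - 13624) = -7554 - ((-2315250 + 372) - 13624) = -7554 - (-2314878 - 13624) = -7554 - 1*(-2328502) = -7554 + 2328502 = 2320948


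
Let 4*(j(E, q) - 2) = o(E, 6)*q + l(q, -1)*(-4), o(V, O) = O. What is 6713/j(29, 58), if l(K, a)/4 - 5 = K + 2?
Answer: -6713/171 ≈ -39.257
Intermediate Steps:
l(K, a) = 28 + 4*K (l(K, a) = 20 + 4*(K + 2) = 20 + 4*(2 + K) = 20 + (8 + 4*K) = 28 + 4*K)
j(E, q) = -26 - 5*q/2 (j(E, q) = 2 + (6*q + (28 + 4*q)*(-4))/4 = 2 + (6*q + (-112 - 16*q))/4 = 2 + (-112 - 10*q)/4 = 2 + (-28 - 5*q/2) = -26 - 5*q/2)
6713/j(29, 58) = 6713/(-26 - 5/2*58) = 6713/(-26 - 145) = 6713/(-171) = 6713*(-1/171) = -6713/171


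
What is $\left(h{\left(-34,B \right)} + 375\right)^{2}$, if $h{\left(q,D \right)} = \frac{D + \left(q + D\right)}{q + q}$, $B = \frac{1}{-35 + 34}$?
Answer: $\frac{40755456}{289} \approx 1.4102 \cdot 10^{5}$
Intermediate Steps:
$B = -1$ ($B = \frac{1}{-1} = -1$)
$h{\left(q,D \right)} = \frac{q + 2 D}{2 q}$ ($h{\left(q,D \right)} = \frac{D + \left(D + q\right)}{2 q} = \left(q + 2 D\right) \frac{1}{2 q} = \frac{q + 2 D}{2 q}$)
$\left(h{\left(-34,B \right)} + 375\right)^{2} = \left(\frac{-1 + \frac{1}{2} \left(-34\right)}{-34} + 375\right)^{2} = \left(- \frac{-1 - 17}{34} + 375\right)^{2} = \left(\left(- \frac{1}{34}\right) \left(-18\right) + 375\right)^{2} = \left(\frac{9}{17} + 375\right)^{2} = \left(\frac{6384}{17}\right)^{2} = \frac{40755456}{289}$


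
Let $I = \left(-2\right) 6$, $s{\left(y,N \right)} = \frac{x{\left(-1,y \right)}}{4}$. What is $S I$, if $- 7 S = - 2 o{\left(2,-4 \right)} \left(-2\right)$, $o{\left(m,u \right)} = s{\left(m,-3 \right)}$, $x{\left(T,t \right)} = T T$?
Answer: $\frac{12}{7} \approx 1.7143$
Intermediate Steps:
$x{\left(T,t \right)} = T^{2}$
$s{\left(y,N \right)} = \frac{1}{4}$ ($s{\left(y,N \right)} = \frac{\left(-1\right)^{2}}{4} = 1 \cdot \frac{1}{4} = \frac{1}{4}$)
$o{\left(m,u \right)} = \frac{1}{4}$
$I = -12$
$S = - \frac{1}{7}$ ($S = - \frac{\left(-2\right) \frac{1}{4} \left(-2\right)}{7} = - \frac{\left(- \frac{1}{2}\right) \left(-2\right)}{7} = \left(- \frac{1}{7}\right) 1 = - \frac{1}{7} \approx -0.14286$)
$S I = \left(- \frac{1}{7}\right) \left(-12\right) = \frac{12}{7}$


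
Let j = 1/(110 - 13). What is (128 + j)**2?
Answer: 154181889/9409 ≈ 16387.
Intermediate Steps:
j = 1/97 ≈ 0.010309
(128 + j)**2 = (128 + 1/97)**2 = (12417/97)**2 = 154181889/9409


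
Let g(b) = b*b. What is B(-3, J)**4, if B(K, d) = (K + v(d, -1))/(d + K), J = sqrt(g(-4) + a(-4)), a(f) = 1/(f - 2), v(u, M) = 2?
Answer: 1296/(18 - sqrt(570))**4 ≈ 1.0881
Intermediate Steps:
a(f) = 1/(-2 + f)
g(b) = b**2
J = sqrt(570)/6 (J = sqrt((-4)**2 + 1/(-2 - 4)) = sqrt(16 + 1/(-6)) = sqrt(16 - 1/6) = sqrt(95/6) = sqrt(570)/6 ≈ 3.9791)
B(K, d) = (2 + K)/(K + d) (B(K, d) = (K + 2)/(d + K) = (2 + K)/(K + d))
B(-3, J)**4 = ((2 - 3)/(-3 + sqrt(570)/6))**4 = (-1/(-3 + sqrt(570)/6))**4 = (-3 + sqrt(570)/6)**(-4)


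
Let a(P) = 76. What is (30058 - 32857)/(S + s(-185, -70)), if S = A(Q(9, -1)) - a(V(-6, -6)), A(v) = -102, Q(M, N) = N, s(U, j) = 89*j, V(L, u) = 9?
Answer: 311/712 ≈ 0.43680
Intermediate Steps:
S = -178 (S = -102 - 1*76 = -102 - 76 = -178)
(30058 - 32857)/(S + s(-185, -70)) = (30058 - 32857)/(-178 + 89*(-70)) = -2799/(-178 - 6230) = -2799/(-6408) = -2799*(-1/6408) = 311/712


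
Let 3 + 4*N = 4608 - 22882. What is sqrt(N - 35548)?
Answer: I*sqrt(160469)/2 ≈ 200.29*I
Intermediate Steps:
N = -18277/4 (N = -3/4 + (4608 - 22882)/4 = -3/4 + (1/4)*(-18274) = -3/4 - 9137/2 = -18277/4 ≈ -4569.3)
sqrt(N - 35548) = sqrt(-18277/4 - 35548) = sqrt(-160469/4) = I*sqrt(160469)/2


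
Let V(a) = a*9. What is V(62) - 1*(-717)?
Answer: 1275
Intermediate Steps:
V(a) = 9*a
V(62) - 1*(-717) = 9*62 - 1*(-717) = 558 + 717 = 1275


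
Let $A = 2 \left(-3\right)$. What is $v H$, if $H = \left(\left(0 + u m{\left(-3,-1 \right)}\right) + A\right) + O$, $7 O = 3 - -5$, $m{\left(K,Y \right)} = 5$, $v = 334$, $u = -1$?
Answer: $- \frac{23046}{7} \approx -3292.3$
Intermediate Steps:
$A = -6$
$O = \frac{8}{7}$ ($O = \frac{3 - -5}{7} = \frac{3 + 5}{7} = \frac{1}{7} \cdot 8 = \frac{8}{7} \approx 1.1429$)
$H = - \frac{69}{7}$ ($H = \left(\left(0 - 5\right) - 6\right) + \frac{8}{7} = \left(-5 - 6\right) + \frac{8}{7} = -11 + \frac{8}{7} = - \frac{69}{7} \approx -9.8571$)
$v H = 334 \left(- \frac{69}{7}\right) = - \frac{23046}{7}$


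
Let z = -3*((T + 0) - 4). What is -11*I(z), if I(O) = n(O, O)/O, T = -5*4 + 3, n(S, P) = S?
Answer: -11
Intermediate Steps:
T = -17 (T = -20 + 3 = -17)
z = 63 (z = -3*((-17 + 0) - 4) = -3*(-17 - 4) = -3*(-21) = 63)
I(O) = 1 (I(O) = O/O = 1)
-11*I(z) = -11*1 = -11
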